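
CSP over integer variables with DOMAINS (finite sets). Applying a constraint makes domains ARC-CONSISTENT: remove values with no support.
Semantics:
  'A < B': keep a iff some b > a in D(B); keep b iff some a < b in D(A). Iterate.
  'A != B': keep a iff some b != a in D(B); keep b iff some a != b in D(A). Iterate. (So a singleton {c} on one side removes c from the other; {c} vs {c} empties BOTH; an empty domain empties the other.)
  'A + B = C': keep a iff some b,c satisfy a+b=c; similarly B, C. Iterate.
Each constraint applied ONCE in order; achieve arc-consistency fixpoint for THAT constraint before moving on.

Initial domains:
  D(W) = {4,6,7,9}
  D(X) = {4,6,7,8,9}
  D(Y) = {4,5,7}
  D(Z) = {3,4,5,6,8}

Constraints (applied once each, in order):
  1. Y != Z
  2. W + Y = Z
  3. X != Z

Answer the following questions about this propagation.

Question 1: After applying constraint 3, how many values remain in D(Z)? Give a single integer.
Constraint 1 (Y != Z) on D(Y)={4,5,7} D(Z)={3,4,5,6,8}: no change
Constraint 2 (W + Y = Z) on D(W)={4,6,7,9} D(Y)={4,5,7} D(Z)={3,4,5,6,8}: W {4,6,7,9}->{4}; Y {4,5,7}->{4}; Z {3,4,5,6,8}->{8}
Constraint 3 (X != Z) on D(X)={4,6,7,8,9} D(Z)={8}: X {4,6,7,8,9}->{4,6,7,9}
So after constraint 3: D(Z)={8}, size = 1

Answer: 1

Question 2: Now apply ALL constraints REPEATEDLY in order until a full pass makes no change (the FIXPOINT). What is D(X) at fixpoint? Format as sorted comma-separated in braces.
pass 0 (initial): D(X)={4,6,7,8,9}
pass 1: W {4,6,7,9}->{4}; X {4,6,7,8,9}->{4,6,7,9}; Y {4,5,7}->{4}; Z {3,4,5,6,8}->{8}
pass 2: no change
Fixpoint after 2 passes: D(X) = {4,6,7,9}

Answer: {4,6,7,9}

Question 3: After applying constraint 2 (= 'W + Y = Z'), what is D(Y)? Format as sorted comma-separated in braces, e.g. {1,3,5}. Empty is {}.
Answer: {4}

Derivation:
Constraint 1 (Y != Z) on D(Y)={4,5,7} D(Z)={3,4,5,6,8}: no change
Constraint 2 (W + Y = Z) on D(W)={4,6,7,9} D(Y)={4,5,7} D(Z)={3,4,5,6,8}: W {4,6,7,9}->{4}; Y {4,5,7}->{4}; Z {3,4,5,6,8}->{8}
So after constraint 2: D(Y) = {4}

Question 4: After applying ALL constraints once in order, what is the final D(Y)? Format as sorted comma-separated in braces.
Constraint 1 (Y != Z) on D(Y)={4,5,7} D(Z)={3,4,5,6,8}: no change
Constraint 2 (W + Y = Z) on D(W)={4,6,7,9} D(Y)={4,5,7} D(Z)={3,4,5,6,8}: W {4,6,7,9}->{4}; Y {4,5,7}->{4}; Z {3,4,5,6,8}->{8}
Constraint 3 (X != Z) on D(X)={4,6,7,8,9} D(Z)={8}: X {4,6,7,8,9}->{4,6,7,9}
So after all 3 constraints: D(Y) = {4}

Answer: {4}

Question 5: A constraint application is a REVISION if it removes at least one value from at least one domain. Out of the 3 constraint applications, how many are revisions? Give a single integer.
Answer: 2

Derivation:
Constraint 1 (Y != Z) on D(Y)={4,5,7} D(Z)={3,4,5,6,8}: no change => not a revision
Constraint 2 (W + Y = Z) on D(W)={4,6,7,9} D(Y)={4,5,7} D(Z)={3,4,5,6,8}: W {4,6,7,9}->{4}; Y {4,5,7}->{4}; Z {3,4,5,6,8}->{8} => REVISION
Constraint 3 (X != Z) on D(X)={4,6,7,8,9} D(Z)={8}: X {4,6,7,8,9}->{4,6,7,9} => REVISION
Total revisions = 2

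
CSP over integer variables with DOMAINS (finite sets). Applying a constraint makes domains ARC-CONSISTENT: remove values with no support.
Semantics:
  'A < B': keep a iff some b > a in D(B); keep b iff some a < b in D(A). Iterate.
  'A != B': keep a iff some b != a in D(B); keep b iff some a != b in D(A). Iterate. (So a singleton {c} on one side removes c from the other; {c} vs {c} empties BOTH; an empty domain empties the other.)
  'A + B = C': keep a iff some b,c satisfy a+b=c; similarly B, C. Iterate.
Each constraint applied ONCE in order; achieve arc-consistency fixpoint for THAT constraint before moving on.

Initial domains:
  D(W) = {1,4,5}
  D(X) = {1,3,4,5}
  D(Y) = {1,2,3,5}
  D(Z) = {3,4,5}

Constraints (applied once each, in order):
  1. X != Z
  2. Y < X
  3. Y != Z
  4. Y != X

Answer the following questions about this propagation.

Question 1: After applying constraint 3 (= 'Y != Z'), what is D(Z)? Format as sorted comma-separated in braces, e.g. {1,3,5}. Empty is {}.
Constraint 1 (X != Z) on D(X)={1,3,4,5} D(Z)={3,4,5}: no change
Constraint 2 (Y < X) on D(Y)={1,2,3,5} D(X)={1,3,4,5}: Y {1,2,3,5}->{1,2,3}; X {1,3,4,5}->{3,4,5}
Constraint 3 (Y != Z) on D(Y)={1,2,3} D(Z)={3,4,5}: no change
So after constraint 3: D(Z) = {3,4,5}

Answer: {3,4,5}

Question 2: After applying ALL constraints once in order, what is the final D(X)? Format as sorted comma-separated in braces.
Answer: {3,4,5}

Derivation:
Constraint 1 (X != Z) on D(X)={1,3,4,5} D(Z)={3,4,5}: no change
Constraint 2 (Y < X) on D(Y)={1,2,3,5} D(X)={1,3,4,5}: Y {1,2,3,5}->{1,2,3}; X {1,3,4,5}->{3,4,5}
Constraint 3 (Y != Z) on D(Y)={1,2,3} D(Z)={3,4,5}: no change
Constraint 4 (Y != X) on D(Y)={1,2,3} D(X)={3,4,5}: no change
So after all 4 constraints: D(X) = {3,4,5}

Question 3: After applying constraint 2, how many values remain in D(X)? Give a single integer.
Answer: 3

Derivation:
Constraint 1 (X != Z) on D(X)={1,3,4,5} D(Z)={3,4,5}: no change
Constraint 2 (Y < X) on D(Y)={1,2,3,5} D(X)={1,3,4,5}: Y {1,2,3,5}->{1,2,3}; X {1,3,4,5}->{3,4,5}
So after constraint 2: D(X)={3,4,5}, size = 3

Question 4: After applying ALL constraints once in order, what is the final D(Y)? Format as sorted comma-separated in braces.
Answer: {1,2,3}

Derivation:
Constraint 1 (X != Z) on D(X)={1,3,4,5} D(Z)={3,4,5}: no change
Constraint 2 (Y < X) on D(Y)={1,2,3,5} D(X)={1,3,4,5}: Y {1,2,3,5}->{1,2,3}; X {1,3,4,5}->{3,4,5}
Constraint 3 (Y != Z) on D(Y)={1,2,3} D(Z)={3,4,5}: no change
Constraint 4 (Y != X) on D(Y)={1,2,3} D(X)={3,4,5}: no change
So after all 4 constraints: D(Y) = {1,2,3}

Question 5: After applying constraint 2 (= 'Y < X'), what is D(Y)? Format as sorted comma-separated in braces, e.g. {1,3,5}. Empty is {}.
Constraint 1 (X != Z) on D(X)={1,3,4,5} D(Z)={3,4,5}: no change
Constraint 2 (Y < X) on D(Y)={1,2,3,5} D(X)={1,3,4,5}: Y {1,2,3,5}->{1,2,3}; X {1,3,4,5}->{3,4,5}
So after constraint 2: D(Y) = {1,2,3}

Answer: {1,2,3}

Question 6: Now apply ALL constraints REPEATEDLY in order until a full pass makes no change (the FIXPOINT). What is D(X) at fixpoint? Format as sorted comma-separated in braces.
pass 0 (initial): D(X)={1,3,4,5}
pass 1: X {1,3,4,5}->{3,4,5}; Y {1,2,3,5}->{1,2,3}
pass 2: no change
Fixpoint after 2 passes: D(X) = {3,4,5}

Answer: {3,4,5}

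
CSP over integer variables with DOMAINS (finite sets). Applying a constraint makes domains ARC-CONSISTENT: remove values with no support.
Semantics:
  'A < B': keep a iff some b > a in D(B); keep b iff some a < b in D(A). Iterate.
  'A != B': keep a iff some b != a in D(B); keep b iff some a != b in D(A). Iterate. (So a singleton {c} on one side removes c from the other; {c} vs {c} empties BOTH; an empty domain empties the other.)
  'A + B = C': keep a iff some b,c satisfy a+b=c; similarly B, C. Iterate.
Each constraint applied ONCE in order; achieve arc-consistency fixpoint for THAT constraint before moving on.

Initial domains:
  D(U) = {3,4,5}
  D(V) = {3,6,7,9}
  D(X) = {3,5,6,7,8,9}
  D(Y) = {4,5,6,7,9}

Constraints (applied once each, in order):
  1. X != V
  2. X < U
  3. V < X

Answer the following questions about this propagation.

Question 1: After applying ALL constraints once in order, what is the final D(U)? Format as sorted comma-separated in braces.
Constraint 1 (X != V) on D(X)={3,5,6,7,8,9} D(V)={3,6,7,9}: no change
Constraint 2 (X < U) on D(X)={3,5,6,7,8,9} D(U)={3,4,5}: X {3,5,6,7,8,9}->{3}; U {3,4,5}->{4,5}
Constraint 3 (V < X) on D(V)={3,6,7,9} D(X)={3}: V {3,6,7,9}->{}; X {3}->{}
So after all 3 constraints: D(U) = {4,5}

Answer: {4,5}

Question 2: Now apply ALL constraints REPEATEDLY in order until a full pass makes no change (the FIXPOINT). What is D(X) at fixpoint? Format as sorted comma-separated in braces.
Answer: {}

Derivation:
pass 0 (initial): D(X)={3,5,6,7,8,9}
pass 1: U {3,4,5}->{4,5}; V {3,6,7,9}->{}; X {3,5,6,7,8,9}->{}
pass 2: U {4,5}->{}
pass 3: no change
Fixpoint after 3 passes: D(X) = {}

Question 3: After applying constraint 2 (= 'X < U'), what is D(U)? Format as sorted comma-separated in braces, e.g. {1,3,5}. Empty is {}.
Answer: {4,5}

Derivation:
Constraint 1 (X != V) on D(X)={3,5,6,7,8,9} D(V)={3,6,7,9}: no change
Constraint 2 (X < U) on D(X)={3,5,6,7,8,9} D(U)={3,4,5}: X {3,5,6,7,8,9}->{3}; U {3,4,5}->{4,5}
So after constraint 2: D(U) = {4,5}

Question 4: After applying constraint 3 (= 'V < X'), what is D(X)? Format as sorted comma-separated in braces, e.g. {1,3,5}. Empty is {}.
Answer: {}

Derivation:
Constraint 1 (X != V) on D(X)={3,5,6,7,8,9} D(V)={3,6,7,9}: no change
Constraint 2 (X < U) on D(X)={3,5,6,7,8,9} D(U)={3,4,5}: X {3,5,6,7,8,9}->{3}; U {3,4,5}->{4,5}
Constraint 3 (V < X) on D(V)={3,6,7,9} D(X)={3}: V {3,6,7,9}->{}; X {3}->{}
So after constraint 3: D(X) = {}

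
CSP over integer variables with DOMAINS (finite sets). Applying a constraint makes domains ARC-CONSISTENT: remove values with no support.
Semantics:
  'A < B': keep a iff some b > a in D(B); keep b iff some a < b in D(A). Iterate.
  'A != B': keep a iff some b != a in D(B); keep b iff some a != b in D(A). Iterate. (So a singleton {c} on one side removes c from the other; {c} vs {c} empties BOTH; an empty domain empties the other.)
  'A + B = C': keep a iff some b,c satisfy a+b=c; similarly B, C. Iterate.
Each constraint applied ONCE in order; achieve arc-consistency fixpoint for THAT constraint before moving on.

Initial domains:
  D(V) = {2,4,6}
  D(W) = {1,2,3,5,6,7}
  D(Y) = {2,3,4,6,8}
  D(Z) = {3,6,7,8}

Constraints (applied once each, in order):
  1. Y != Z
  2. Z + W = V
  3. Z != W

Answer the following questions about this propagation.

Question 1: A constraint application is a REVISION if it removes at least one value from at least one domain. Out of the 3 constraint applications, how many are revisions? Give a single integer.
Constraint 1 (Y != Z) on D(Y)={2,3,4,6,8} D(Z)={3,6,7,8}: no change => not a revision
Constraint 2 (Z + W = V) on D(Z)={3,6,7,8} D(W)={1,2,3,5,6,7} D(V)={2,4,6}: Z {3,6,7,8}->{3}; W {1,2,3,5,6,7}->{1,3}; V {2,4,6}->{4,6} => REVISION
Constraint 3 (Z != W) on D(Z)={3} D(W)={1,3}: W {1,3}->{1} => REVISION
Total revisions = 2

Answer: 2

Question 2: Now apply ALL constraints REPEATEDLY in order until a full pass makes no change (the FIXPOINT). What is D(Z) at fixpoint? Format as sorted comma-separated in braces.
Answer: {3}

Derivation:
pass 0 (initial): D(Z)={3,6,7,8}
pass 1: V {2,4,6}->{4,6}; W {1,2,3,5,6,7}->{1}; Z {3,6,7,8}->{3}
pass 2: V {4,6}->{4}; Y {2,3,4,6,8}->{2,4,6,8}
pass 3: no change
Fixpoint after 3 passes: D(Z) = {3}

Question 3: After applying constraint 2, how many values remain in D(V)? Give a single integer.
Constraint 1 (Y != Z) on D(Y)={2,3,4,6,8} D(Z)={3,6,7,8}: no change
Constraint 2 (Z + W = V) on D(Z)={3,6,7,8} D(W)={1,2,3,5,6,7} D(V)={2,4,6}: Z {3,6,7,8}->{3}; W {1,2,3,5,6,7}->{1,3}; V {2,4,6}->{4,6}
So after constraint 2: D(V)={4,6}, size = 2

Answer: 2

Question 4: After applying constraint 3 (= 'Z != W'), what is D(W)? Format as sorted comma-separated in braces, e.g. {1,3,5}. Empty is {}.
Answer: {1}

Derivation:
Constraint 1 (Y != Z) on D(Y)={2,3,4,6,8} D(Z)={3,6,7,8}: no change
Constraint 2 (Z + W = V) on D(Z)={3,6,7,8} D(W)={1,2,3,5,6,7} D(V)={2,4,6}: Z {3,6,7,8}->{3}; W {1,2,3,5,6,7}->{1,3}; V {2,4,6}->{4,6}
Constraint 3 (Z != W) on D(Z)={3} D(W)={1,3}: W {1,3}->{1}
So after constraint 3: D(W) = {1}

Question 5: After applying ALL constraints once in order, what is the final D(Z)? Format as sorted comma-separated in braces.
Answer: {3}

Derivation:
Constraint 1 (Y != Z) on D(Y)={2,3,4,6,8} D(Z)={3,6,7,8}: no change
Constraint 2 (Z + W = V) on D(Z)={3,6,7,8} D(W)={1,2,3,5,6,7} D(V)={2,4,6}: Z {3,6,7,8}->{3}; W {1,2,3,5,6,7}->{1,3}; V {2,4,6}->{4,6}
Constraint 3 (Z != W) on D(Z)={3} D(W)={1,3}: W {1,3}->{1}
So after all 3 constraints: D(Z) = {3}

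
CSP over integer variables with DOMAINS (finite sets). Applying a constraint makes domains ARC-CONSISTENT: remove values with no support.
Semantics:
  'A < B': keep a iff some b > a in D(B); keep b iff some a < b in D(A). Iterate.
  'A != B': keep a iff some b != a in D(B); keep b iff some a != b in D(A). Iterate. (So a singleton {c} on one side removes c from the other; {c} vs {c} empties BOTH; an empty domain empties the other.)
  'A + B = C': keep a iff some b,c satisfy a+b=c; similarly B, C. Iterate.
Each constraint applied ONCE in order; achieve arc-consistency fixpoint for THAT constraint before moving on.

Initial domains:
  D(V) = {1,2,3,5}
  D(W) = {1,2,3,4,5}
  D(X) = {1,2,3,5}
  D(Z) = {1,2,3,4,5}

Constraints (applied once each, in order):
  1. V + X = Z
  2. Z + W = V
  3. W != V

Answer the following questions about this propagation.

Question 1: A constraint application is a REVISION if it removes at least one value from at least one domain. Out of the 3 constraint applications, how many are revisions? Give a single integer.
Constraint 1 (V + X = Z) on D(V)={1,2,3,5} D(X)={1,2,3,5} D(Z)={1,2,3,4,5}: V {1,2,3,5}->{1,2,3}; X {1,2,3,5}->{1,2,3}; Z {1,2,3,4,5}->{2,3,4,5} => REVISION
Constraint 2 (Z + W = V) on D(Z)={2,3,4,5} D(W)={1,2,3,4,5} D(V)={1,2,3}: Z {2,3,4,5}->{2}; W {1,2,3,4,5}->{1}; V {1,2,3}->{3} => REVISION
Constraint 3 (W != V) on D(W)={1} D(V)={3}: no change => not a revision
Total revisions = 2

Answer: 2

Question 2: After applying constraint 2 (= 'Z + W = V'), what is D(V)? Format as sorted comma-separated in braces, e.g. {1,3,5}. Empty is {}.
Answer: {3}

Derivation:
Constraint 1 (V + X = Z) on D(V)={1,2,3,5} D(X)={1,2,3,5} D(Z)={1,2,3,4,5}: V {1,2,3,5}->{1,2,3}; X {1,2,3,5}->{1,2,3}; Z {1,2,3,4,5}->{2,3,4,5}
Constraint 2 (Z + W = V) on D(Z)={2,3,4,5} D(W)={1,2,3,4,5} D(V)={1,2,3}: Z {2,3,4,5}->{2}; W {1,2,3,4,5}->{1}; V {1,2,3}->{3}
So after constraint 2: D(V) = {3}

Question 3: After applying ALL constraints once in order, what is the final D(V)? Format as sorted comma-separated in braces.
Answer: {3}

Derivation:
Constraint 1 (V + X = Z) on D(V)={1,2,3,5} D(X)={1,2,3,5} D(Z)={1,2,3,4,5}: V {1,2,3,5}->{1,2,3}; X {1,2,3,5}->{1,2,3}; Z {1,2,3,4,5}->{2,3,4,5}
Constraint 2 (Z + W = V) on D(Z)={2,3,4,5} D(W)={1,2,3,4,5} D(V)={1,2,3}: Z {2,3,4,5}->{2}; W {1,2,3,4,5}->{1}; V {1,2,3}->{3}
Constraint 3 (W != V) on D(W)={1} D(V)={3}: no change
So after all 3 constraints: D(V) = {3}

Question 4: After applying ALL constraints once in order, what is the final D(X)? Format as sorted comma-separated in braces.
Answer: {1,2,3}

Derivation:
Constraint 1 (V + X = Z) on D(V)={1,2,3,5} D(X)={1,2,3,5} D(Z)={1,2,3,4,5}: V {1,2,3,5}->{1,2,3}; X {1,2,3,5}->{1,2,3}; Z {1,2,3,4,5}->{2,3,4,5}
Constraint 2 (Z + W = V) on D(Z)={2,3,4,5} D(W)={1,2,3,4,5} D(V)={1,2,3}: Z {2,3,4,5}->{2}; W {1,2,3,4,5}->{1}; V {1,2,3}->{3}
Constraint 3 (W != V) on D(W)={1} D(V)={3}: no change
So after all 3 constraints: D(X) = {1,2,3}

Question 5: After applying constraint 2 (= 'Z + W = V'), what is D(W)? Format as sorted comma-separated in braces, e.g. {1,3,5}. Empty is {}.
Constraint 1 (V + X = Z) on D(V)={1,2,3,5} D(X)={1,2,3,5} D(Z)={1,2,3,4,5}: V {1,2,3,5}->{1,2,3}; X {1,2,3,5}->{1,2,3}; Z {1,2,3,4,5}->{2,3,4,5}
Constraint 2 (Z + W = V) on D(Z)={2,3,4,5} D(W)={1,2,3,4,5} D(V)={1,2,3}: Z {2,3,4,5}->{2}; W {1,2,3,4,5}->{1}; V {1,2,3}->{3}
So after constraint 2: D(W) = {1}

Answer: {1}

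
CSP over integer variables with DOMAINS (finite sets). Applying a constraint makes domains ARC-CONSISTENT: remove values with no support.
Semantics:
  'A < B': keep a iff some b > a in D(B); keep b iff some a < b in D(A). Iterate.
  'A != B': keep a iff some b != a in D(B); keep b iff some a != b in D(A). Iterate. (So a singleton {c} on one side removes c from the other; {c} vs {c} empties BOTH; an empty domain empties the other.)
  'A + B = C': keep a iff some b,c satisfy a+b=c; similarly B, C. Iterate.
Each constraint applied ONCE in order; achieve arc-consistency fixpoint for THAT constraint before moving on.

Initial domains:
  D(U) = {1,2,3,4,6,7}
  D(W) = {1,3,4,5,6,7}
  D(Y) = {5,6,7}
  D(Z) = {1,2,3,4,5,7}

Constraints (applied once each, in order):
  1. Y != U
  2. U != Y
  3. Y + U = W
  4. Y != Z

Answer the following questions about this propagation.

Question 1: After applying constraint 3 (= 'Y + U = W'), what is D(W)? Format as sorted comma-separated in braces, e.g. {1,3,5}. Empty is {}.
Answer: {6,7}

Derivation:
Constraint 1 (Y != U) on D(Y)={5,6,7} D(U)={1,2,3,4,6,7}: no change
Constraint 2 (U != Y) on D(U)={1,2,3,4,6,7} D(Y)={5,6,7}: no change
Constraint 3 (Y + U = W) on D(Y)={5,6,7} D(U)={1,2,3,4,6,7} D(W)={1,3,4,5,6,7}: Y {5,6,7}->{5,6}; U {1,2,3,4,6,7}->{1,2}; W {1,3,4,5,6,7}->{6,7}
So after constraint 3: D(W) = {6,7}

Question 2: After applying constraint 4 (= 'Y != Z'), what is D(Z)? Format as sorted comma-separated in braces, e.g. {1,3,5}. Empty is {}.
Answer: {1,2,3,4,5,7}

Derivation:
Constraint 1 (Y != U) on D(Y)={5,6,7} D(U)={1,2,3,4,6,7}: no change
Constraint 2 (U != Y) on D(U)={1,2,3,4,6,7} D(Y)={5,6,7}: no change
Constraint 3 (Y + U = W) on D(Y)={5,6,7} D(U)={1,2,3,4,6,7} D(W)={1,3,4,5,6,7}: Y {5,6,7}->{5,6}; U {1,2,3,4,6,7}->{1,2}; W {1,3,4,5,6,7}->{6,7}
Constraint 4 (Y != Z) on D(Y)={5,6} D(Z)={1,2,3,4,5,7}: no change
So after constraint 4: D(Z) = {1,2,3,4,5,7}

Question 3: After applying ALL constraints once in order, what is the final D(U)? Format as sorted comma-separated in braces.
Answer: {1,2}

Derivation:
Constraint 1 (Y != U) on D(Y)={5,6,7} D(U)={1,2,3,4,6,7}: no change
Constraint 2 (U != Y) on D(U)={1,2,3,4,6,7} D(Y)={5,6,7}: no change
Constraint 3 (Y + U = W) on D(Y)={5,6,7} D(U)={1,2,3,4,6,7} D(W)={1,3,4,5,6,7}: Y {5,6,7}->{5,6}; U {1,2,3,4,6,7}->{1,2}; W {1,3,4,5,6,7}->{6,7}
Constraint 4 (Y != Z) on D(Y)={5,6} D(Z)={1,2,3,4,5,7}: no change
So after all 4 constraints: D(U) = {1,2}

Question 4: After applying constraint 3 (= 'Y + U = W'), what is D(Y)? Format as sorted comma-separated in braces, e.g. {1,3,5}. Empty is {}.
Answer: {5,6}

Derivation:
Constraint 1 (Y != U) on D(Y)={5,6,7} D(U)={1,2,3,4,6,7}: no change
Constraint 2 (U != Y) on D(U)={1,2,3,4,6,7} D(Y)={5,6,7}: no change
Constraint 3 (Y + U = W) on D(Y)={5,6,7} D(U)={1,2,3,4,6,7} D(W)={1,3,4,5,6,7}: Y {5,6,7}->{5,6}; U {1,2,3,4,6,7}->{1,2}; W {1,3,4,5,6,7}->{6,7}
So after constraint 3: D(Y) = {5,6}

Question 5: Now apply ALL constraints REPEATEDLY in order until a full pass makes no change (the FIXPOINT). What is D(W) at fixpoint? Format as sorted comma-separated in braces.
Answer: {6,7}

Derivation:
pass 0 (initial): D(W)={1,3,4,5,6,7}
pass 1: U {1,2,3,4,6,7}->{1,2}; W {1,3,4,5,6,7}->{6,7}; Y {5,6,7}->{5,6}
pass 2: no change
Fixpoint after 2 passes: D(W) = {6,7}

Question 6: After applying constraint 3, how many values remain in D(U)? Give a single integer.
Constraint 1 (Y != U) on D(Y)={5,6,7} D(U)={1,2,3,4,6,7}: no change
Constraint 2 (U != Y) on D(U)={1,2,3,4,6,7} D(Y)={5,6,7}: no change
Constraint 3 (Y + U = W) on D(Y)={5,6,7} D(U)={1,2,3,4,6,7} D(W)={1,3,4,5,6,7}: Y {5,6,7}->{5,6}; U {1,2,3,4,6,7}->{1,2}; W {1,3,4,5,6,7}->{6,7}
So after constraint 3: D(U)={1,2}, size = 2

Answer: 2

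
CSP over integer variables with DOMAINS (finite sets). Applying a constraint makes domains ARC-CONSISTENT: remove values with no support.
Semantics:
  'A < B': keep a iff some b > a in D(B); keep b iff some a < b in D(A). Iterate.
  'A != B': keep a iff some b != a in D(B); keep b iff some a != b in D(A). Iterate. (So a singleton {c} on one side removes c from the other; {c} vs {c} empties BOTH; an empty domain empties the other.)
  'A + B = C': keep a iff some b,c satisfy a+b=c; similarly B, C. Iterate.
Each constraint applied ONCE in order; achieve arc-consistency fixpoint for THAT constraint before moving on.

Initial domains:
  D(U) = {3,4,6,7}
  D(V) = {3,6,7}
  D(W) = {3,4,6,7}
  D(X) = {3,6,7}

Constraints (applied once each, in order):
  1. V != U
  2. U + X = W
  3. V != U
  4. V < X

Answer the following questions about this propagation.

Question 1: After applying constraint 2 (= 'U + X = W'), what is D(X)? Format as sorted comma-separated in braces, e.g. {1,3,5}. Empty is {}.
Answer: {3}

Derivation:
Constraint 1 (V != U) on D(V)={3,6,7} D(U)={3,4,6,7}: no change
Constraint 2 (U + X = W) on D(U)={3,4,6,7} D(X)={3,6,7} D(W)={3,4,6,7}: U {3,4,6,7}->{3,4}; X {3,6,7}->{3}; W {3,4,6,7}->{6,7}
So after constraint 2: D(X) = {3}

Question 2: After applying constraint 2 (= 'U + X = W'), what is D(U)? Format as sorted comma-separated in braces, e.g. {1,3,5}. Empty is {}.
Answer: {3,4}

Derivation:
Constraint 1 (V != U) on D(V)={3,6,7} D(U)={3,4,6,7}: no change
Constraint 2 (U + X = W) on D(U)={3,4,6,7} D(X)={3,6,7} D(W)={3,4,6,7}: U {3,4,6,7}->{3,4}; X {3,6,7}->{3}; W {3,4,6,7}->{6,7}
So after constraint 2: D(U) = {3,4}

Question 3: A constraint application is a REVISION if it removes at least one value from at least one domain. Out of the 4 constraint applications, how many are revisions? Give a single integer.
Answer: 2

Derivation:
Constraint 1 (V != U) on D(V)={3,6,7} D(U)={3,4,6,7}: no change => not a revision
Constraint 2 (U + X = W) on D(U)={3,4,6,7} D(X)={3,6,7} D(W)={3,4,6,7}: U {3,4,6,7}->{3,4}; X {3,6,7}->{3}; W {3,4,6,7}->{6,7} => REVISION
Constraint 3 (V != U) on D(V)={3,6,7} D(U)={3,4}: no change => not a revision
Constraint 4 (V < X) on D(V)={3,6,7} D(X)={3}: V {3,6,7}->{}; X {3}->{} => REVISION
Total revisions = 2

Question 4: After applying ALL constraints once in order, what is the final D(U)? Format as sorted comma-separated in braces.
Constraint 1 (V != U) on D(V)={3,6,7} D(U)={3,4,6,7}: no change
Constraint 2 (U + X = W) on D(U)={3,4,6,7} D(X)={3,6,7} D(W)={3,4,6,7}: U {3,4,6,7}->{3,4}; X {3,6,7}->{3}; W {3,4,6,7}->{6,7}
Constraint 3 (V != U) on D(V)={3,6,7} D(U)={3,4}: no change
Constraint 4 (V < X) on D(V)={3,6,7} D(X)={3}: V {3,6,7}->{}; X {3}->{}
So after all 4 constraints: D(U) = {3,4}

Answer: {3,4}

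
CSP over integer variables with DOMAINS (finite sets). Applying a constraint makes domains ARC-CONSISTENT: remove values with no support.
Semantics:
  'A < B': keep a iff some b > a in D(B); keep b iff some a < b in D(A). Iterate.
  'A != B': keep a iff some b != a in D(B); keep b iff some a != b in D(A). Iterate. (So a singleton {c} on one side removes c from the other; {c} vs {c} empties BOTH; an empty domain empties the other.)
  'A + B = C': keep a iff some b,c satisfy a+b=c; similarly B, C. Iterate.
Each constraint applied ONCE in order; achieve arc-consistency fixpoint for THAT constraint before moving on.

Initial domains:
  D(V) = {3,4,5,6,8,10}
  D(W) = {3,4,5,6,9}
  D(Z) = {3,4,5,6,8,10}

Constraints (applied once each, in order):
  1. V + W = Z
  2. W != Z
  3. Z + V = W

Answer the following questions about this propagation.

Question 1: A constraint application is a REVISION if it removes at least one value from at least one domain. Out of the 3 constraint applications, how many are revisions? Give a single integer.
Answer: 2

Derivation:
Constraint 1 (V + W = Z) on D(V)={3,4,5,6,8,10} D(W)={3,4,5,6,9} D(Z)={3,4,5,6,8,10}: V {3,4,5,6,8,10}->{3,4,5,6}; W {3,4,5,6,9}->{3,4,5,6}; Z {3,4,5,6,8,10}->{6,8,10} => REVISION
Constraint 2 (W != Z) on D(W)={3,4,5,6} D(Z)={6,8,10}: no change => not a revision
Constraint 3 (Z + V = W) on D(Z)={6,8,10} D(V)={3,4,5,6} D(W)={3,4,5,6}: Z {6,8,10}->{}; V {3,4,5,6}->{}; W {3,4,5,6}->{} => REVISION
Total revisions = 2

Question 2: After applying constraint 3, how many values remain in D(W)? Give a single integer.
Constraint 1 (V + W = Z) on D(V)={3,4,5,6,8,10} D(W)={3,4,5,6,9} D(Z)={3,4,5,6,8,10}: V {3,4,5,6,8,10}->{3,4,5,6}; W {3,4,5,6,9}->{3,4,5,6}; Z {3,4,5,6,8,10}->{6,8,10}
Constraint 2 (W != Z) on D(W)={3,4,5,6} D(Z)={6,8,10}: no change
Constraint 3 (Z + V = W) on D(Z)={6,8,10} D(V)={3,4,5,6} D(W)={3,4,5,6}: Z {6,8,10}->{}; V {3,4,5,6}->{}; W {3,4,5,6}->{}
So after constraint 3: D(W)={}, size = 0

Answer: 0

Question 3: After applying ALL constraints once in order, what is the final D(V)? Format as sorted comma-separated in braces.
Constraint 1 (V + W = Z) on D(V)={3,4,5,6,8,10} D(W)={3,4,5,6,9} D(Z)={3,4,5,6,8,10}: V {3,4,5,6,8,10}->{3,4,5,6}; W {3,4,5,6,9}->{3,4,5,6}; Z {3,4,5,6,8,10}->{6,8,10}
Constraint 2 (W != Z) on D(W)={3,4,5,6} D(Z)={6,8,10}: no change
Constraint 3 (Z + V = W) on D(Z)={6,8,10} D(V)={3,4,5,6} D(W)={3,4,5,6}: Z {6,8,10}->{}; V {3,4,5,6}->{}; W {3,4,5,6}->{}
So after all 3 constraints: D(V) = {}

Answer: {}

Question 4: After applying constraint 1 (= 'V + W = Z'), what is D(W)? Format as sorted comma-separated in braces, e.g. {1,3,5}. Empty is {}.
Answer: {3,4,5,6}

Derivation:
Constraint 1 (V + W = Z) on D(V)={3,4,5,6,8,10} D(W)={3,4,5,6,9} D(Z)={3,4,5,6,8,10}: V {3,4,5,6,8,10}->{3,4,5,6}; W {3,4,5,6,9}->{3,4,5,6}; Z {3,4,5,6,8,10}->{6,8,10}
So after constraint 1: D(W) = {3,4,5,6}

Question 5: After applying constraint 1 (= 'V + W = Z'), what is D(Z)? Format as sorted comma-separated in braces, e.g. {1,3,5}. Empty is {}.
Answer: {6,8,10}

Derivation:
Constraint 1 (V + W = Z) on D(V)={3,4,5,6,8,10} D(W)={3,4,5,6,9} D(Z)={3,4,5,6,8,10}: V {3,4,5,6,8,10}->{3,4,5,6}; W {3,4,5,6,9}->{3,4,5,6}; Z {3,4,5,6,8,10}->{6,8,10}
So after constraint 1: D(Z) = {6,8,10}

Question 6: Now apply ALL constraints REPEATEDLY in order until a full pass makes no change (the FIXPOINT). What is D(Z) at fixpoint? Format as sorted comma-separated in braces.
Answer: {}

Derivation:
pass 0 (initial): D(Z)={3,4,5,6,8,10}
pass 1: V {3,4,5,6,8,10}->{}; W {3,4,5,6,9}->{}; Z {3,4,5,6,8,10}->{}
pass 2: no change
Fixpoint after 2 passes: D(Z) = {}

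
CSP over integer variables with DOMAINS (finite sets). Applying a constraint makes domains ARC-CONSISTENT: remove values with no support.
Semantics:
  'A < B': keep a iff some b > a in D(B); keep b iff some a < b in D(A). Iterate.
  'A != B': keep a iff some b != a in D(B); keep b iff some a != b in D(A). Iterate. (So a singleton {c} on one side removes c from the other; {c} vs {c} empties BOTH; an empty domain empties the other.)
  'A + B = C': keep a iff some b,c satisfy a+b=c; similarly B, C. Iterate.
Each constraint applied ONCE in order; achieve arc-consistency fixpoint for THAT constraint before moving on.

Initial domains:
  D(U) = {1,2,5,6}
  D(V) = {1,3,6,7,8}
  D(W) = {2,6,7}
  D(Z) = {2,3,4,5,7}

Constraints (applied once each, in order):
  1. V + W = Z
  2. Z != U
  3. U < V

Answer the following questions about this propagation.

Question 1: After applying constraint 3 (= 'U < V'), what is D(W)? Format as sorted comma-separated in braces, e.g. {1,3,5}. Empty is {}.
Constraint 1 (V + W = Z) on D(V)={1,3,6,7,8} D(W)={2,6,7} D(Z)={2,3,4,5,7}: V {1,3,6,7,8}->{1,3}; W {2,6,7}->{2,6}; Z {2,3,4,5,7}->{3,5,7}
Constraint 2 (Z != U) on D(Z)={3,5,7} D(U)={1,2,5,6}: no change
Constraint 3 (U < V) on D(U)={1,2,5,6} D(V)={1,3}: U {1,2,5,6}->{1,2}; V {1,3}->{3}
So after constraint 3: D(W) = {2,6}

Answer: {2,6}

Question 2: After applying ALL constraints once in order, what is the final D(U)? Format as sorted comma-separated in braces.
Constraint 1 (V + W = Z) on D(V)={1,3,6,7,8} D(W)={2,6,7} D(Z)={2,3,4,5,7}: V {1,3,6,7,8}->{1,3}; W {2,6,7}->{2,6}; Z {2,3,4,5,7}->{3,5,7}
Constraint 2 (Z != U) on D(Z)={3,5,7} D(U)={1,2,5,6}: no change
Constraint 3 (U < V) on D(U)={1,2,5,6} D(V)={1,3}: U {1,2,5,6}->{1,2}; V {1,3}->{3}
So after all 3 constraints: D(U) = {1,2}

Answer: {1,2}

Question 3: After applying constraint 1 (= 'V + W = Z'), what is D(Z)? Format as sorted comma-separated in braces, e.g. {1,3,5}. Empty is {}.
Answer: {3,5,7}

Derivation:
Constraint 1 (V + W = Z) on D(V)={1,3,6,7,8} D(W)={2,6,7} D(Z)={2,3,4,5,7}: V {1,3,6,7,8}->{1,3}; W {2,6,7}->{2,6}; Z {2,3,4,5,7}->{3,5,7}
So after constraint 1: D(Z) = {3,5,7}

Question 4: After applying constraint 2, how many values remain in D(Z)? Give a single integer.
Constraint 1 (V + W = Z) on D(V)={1,3,6,7,8} D(W)={2,6,7} D(Z)={2,3,4,5,7}: V {1,3,6,7,8}->{1,3}; W {2,6,7}->{2,6}; Z {2,3,4,5,7}->{3,5,7}
Constraint 2 (Z != U) on D(Z)={3,5,7} D(U)={1,2,5,6}: no change
So after constraint 2: D(Z)={3,5,7}, size = 3

Answer: 3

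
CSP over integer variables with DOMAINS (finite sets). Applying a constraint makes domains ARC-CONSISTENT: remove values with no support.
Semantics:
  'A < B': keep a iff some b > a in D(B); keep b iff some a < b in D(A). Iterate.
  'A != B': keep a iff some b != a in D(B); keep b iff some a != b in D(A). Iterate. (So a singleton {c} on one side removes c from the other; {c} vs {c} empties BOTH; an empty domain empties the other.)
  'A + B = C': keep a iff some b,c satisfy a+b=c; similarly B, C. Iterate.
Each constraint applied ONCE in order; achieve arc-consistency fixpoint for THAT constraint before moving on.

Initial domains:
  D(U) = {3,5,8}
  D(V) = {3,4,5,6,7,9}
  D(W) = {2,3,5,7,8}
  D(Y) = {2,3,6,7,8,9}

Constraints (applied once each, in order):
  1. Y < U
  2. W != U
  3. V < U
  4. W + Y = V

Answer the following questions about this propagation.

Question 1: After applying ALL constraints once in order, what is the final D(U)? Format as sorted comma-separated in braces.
Answer: {5,8}

Derivation:
Constraint 1 (Y < U) on D(Y)={2,3,6,7,8,9} D(U)={3,5,8}: Y {2,3,6,7,8,9}->{2,3,6,7}
Constraint 2 (W != U) on D(W)={2,3,5,7,8} D(U)={3,5,8}: no change
Constraint 3 (V < U) on D(V)={3,4,5,6,7,9} D(U)={3,5,8}: V {3,4,5,6,7,9}->{3,4,5,6,7}; U {3,5,8}->{5,8}
Constraint 4 (W + Y = V) on D(W)={2,3,5,7,8} D(Y)={2,3,6,7} D(V)={3,4,5,6,7}: W {2,3,5,7,8}->{2,3,5}; Y {2,3,6,7}->{2,3}; V {3,4,5,6,7}->{4,5,6,7}
So after all 4 constraints: D(U) = {5,8}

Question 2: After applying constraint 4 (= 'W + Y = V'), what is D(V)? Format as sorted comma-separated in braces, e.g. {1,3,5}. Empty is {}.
Answer: {4,5,6,7}

Derivation:
Constraint 1 (Y < U) on D(Y)={2,3,6,7,8,9} D(U)={3,5,8}: Y {2,3,6,7,8,9}->{2,3,6,7}
Constraint 2 (W != U) on D(W)={2,3,5,7,8} D(U)={3,5,8}: no change
Constraint 3 (V < U) on D(V)={3,4,5,6,7,9} D(U)={3,5,8}: V {3,4,5,6,7,9}->{3,4,5,6,7}; U {3,5,8}->{5,8}
Constraint 4 (W + Y = V) on D(W)={2,3,5,7,8} D(Y)={2,3,6,7} D(V)={3,4,5,6,7}: W {2,3,5,7,8}->{2,3,5}; Y {2,3,6,7}->{2,3}; V {3,4,5,6,7}->{4,5,6,7}
So after constraint 4: D(V) = {4,5,6,7}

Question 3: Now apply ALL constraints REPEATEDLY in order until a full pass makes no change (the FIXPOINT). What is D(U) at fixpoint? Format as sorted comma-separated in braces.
pass 0 (initial): D(U)={3,5,8}
pass 1: U {3,5,8}->{5,8}; V {3,4,5,6,7,9}->{4,5,6,7}; W {2,3,5,7,8}->{2,3,5}; Y {2,3,6,7,8,9}->{2,3}
pass 2: no change
Fixpoint after 2 passes: D(U) = {5,8}

Answer: {5,8}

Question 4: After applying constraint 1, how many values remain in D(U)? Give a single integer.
Answer: 3

Derivation:
Constraint 1 (Y < U) on D(Y)={2,3,6,7,8,9} D(U)={3,5,8}: Y {2,3,6,7,8,9}->{2,3,6,7}
So after constraint 1: D(U)={3,5,8}, size = 3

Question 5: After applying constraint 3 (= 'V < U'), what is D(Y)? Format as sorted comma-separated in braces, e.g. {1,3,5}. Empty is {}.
Constraint 1 (Y < U) on D(Y)={2,3,6,7,8,9} D(U)={3,5,8}: Y {2,3,6,7,8,9}->{2,3,6,7}
Constraint 2 (W != U) on D(W)={2,3,5,7,8} D(U)={3,5,8}: no change
Constraint 3 (V < U) on D(V)={3,4,5,6,7,9} D(U)={3,5,8}: V {3,4,5,6,7,9}->{3,4,5,6,7}; U {3,5,8}->{5,8}
So after constraint 3: D(Y) = {2,3,6,7}

Answer: {2,3,6,7}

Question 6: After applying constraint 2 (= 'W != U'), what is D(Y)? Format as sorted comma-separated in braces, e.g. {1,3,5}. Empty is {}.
Constraint 1 (Y < U) on D(Y)={2,3,6,7,8,9} D(U)={3,5,8}: Y {2,3,6,7,8,9}->{2,3,6,7}
Constraint 2 (W != U) on D(W)={2,3,5,7,8} D(U)={3,5,8}: no change
So after constraint 2: D(Y) = {2,3,6,7}

Answer: {2,3,6,7}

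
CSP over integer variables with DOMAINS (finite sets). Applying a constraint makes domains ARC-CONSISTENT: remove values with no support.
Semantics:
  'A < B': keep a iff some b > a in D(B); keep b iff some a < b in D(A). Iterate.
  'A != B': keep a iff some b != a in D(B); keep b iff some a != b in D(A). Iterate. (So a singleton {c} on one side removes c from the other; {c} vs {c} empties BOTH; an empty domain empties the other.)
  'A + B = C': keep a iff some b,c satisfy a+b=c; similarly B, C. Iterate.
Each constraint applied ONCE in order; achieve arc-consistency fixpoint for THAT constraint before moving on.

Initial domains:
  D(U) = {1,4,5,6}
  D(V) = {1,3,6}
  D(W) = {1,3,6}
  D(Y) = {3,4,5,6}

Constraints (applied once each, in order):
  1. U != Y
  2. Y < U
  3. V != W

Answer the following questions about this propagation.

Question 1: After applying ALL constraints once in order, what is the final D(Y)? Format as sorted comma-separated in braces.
Answer: {3,4,5}

Derivation:
Constraint 1 (U != Y) on D(U)={1,4,5,6} D(Y)={3,4,5,6}: no change
Constraint 2 (Y < U) on D(Y)={3,4,5,6} D(U)={1,4,5,6}: Y {3,4,5,6}->{3,4,5}; U {1,4,5,6}->{4,5,6}
Constraint 3 (V != W) on D(V)={1,3,6} D(W)={1,3,6}: no change
So after all 3 constraints: D(Y) = {3,4,5}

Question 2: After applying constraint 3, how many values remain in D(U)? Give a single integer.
Constraint 1 (U != Y) on D(U)={1,4,5,6} D(Y)={3,4,5,6}: no change
Constraint 2 (Y < U) on D(Y)={3,4,5,6} D(U)={1,4,5,6}: Y {3,4,5,6}->{3,4,5}; U {1,4,5,6}->{4,5,6}
Constraint 3 (V != W) on D(V)={1,3,6} D(W)={1,3,6}: no change
So after constraint 3: D(U)={4,5,6}, size = 3

Answer: 3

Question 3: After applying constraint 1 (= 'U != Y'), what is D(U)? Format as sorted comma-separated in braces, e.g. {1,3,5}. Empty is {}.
Constraint 1 (U != Y) on D(U)={1,4,5,6} D(Y)={3,4,5,6}: no change
So after constraint 1: D(U) = {1,4,5,6}

Answer: {1,4,5,6}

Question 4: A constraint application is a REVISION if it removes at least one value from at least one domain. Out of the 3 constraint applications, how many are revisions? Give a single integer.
Answer: 1

Derivation:
Constraint 1 (U != Y) on D(U)={1,4,5,6} D(Y)={3,4,5,6}: no change => not a revision
Constraint 2 (Y < U) on D(Y)={3,4,5,6} D(U)={1,4,5,6}: Y {3,4,5,6}->{3,4,5}; U {1,4,5,6}->{4,5,6} => REVISION
Constraint 3 (V != W) on D(V)={1,3,6} D(W)={1,3,6}: no change => not a revision
Total revisions = 1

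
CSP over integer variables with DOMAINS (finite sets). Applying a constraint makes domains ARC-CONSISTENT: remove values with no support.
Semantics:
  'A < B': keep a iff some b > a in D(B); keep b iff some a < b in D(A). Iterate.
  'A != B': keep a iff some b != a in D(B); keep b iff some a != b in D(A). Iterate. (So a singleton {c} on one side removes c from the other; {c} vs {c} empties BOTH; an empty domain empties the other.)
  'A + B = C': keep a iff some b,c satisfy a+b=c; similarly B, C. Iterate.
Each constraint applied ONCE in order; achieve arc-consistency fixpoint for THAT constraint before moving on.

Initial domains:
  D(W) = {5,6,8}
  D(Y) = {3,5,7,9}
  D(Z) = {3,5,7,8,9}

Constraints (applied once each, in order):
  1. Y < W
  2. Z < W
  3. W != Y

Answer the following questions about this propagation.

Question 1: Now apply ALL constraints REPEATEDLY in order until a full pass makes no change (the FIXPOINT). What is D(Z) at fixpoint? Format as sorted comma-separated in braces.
Answer: {3,5,7}

Derivation:
pass 0 (initial): D(Z)={3,5,7,8,9}
pass 1: Y {3,5,7,9}->{3,5,7}; Z {3,5,7,8,9}->{3,5,7}
pass 2: no change
Fixpoint after 2 passes: D(Z) = {3,5,7}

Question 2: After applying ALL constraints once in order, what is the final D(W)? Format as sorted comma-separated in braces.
Constraint 1 (Y < W) on D(Y)={3,5,7,9} D(W)={5,6,8}: Y {3,5,7,9}->{3,5,7}
Constraint 2 (Z < W) on D(Z)={3,5,7,8,9} D(W)={5,6,8}: Z {3,5,7,8,9}->{3,5,7}
Constraint 3 (W != Y) on D(W)={5,6,8} D(Y)={3,5,7}: no change
So after all 3 constraints: D(W) = {5,6,8}

Answer: {5,6,8}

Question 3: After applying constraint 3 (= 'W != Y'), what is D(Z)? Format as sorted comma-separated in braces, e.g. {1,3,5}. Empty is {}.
Answer: {3,5,7}

Derivation:
Constraint 1 (Y < W) on D(Y)={3,5,7,9} D(W)={5,6,8}: Y {3,5,7,9}->{3,5,7}
Constraint 2 (Z < W) on D(Z)={3,5,7,8,9} D(W)={5,6,8}: Z {3,5,7,8,9}->{3,5,7}
Constraint 3 (W != Y) on D(W)={5,6,8} D(Y)={3,5,7}: no change
So after constraint 3: D(Z) = {3,5,7}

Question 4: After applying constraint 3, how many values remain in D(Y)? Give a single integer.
Constraint 1 (Y < W) on D(Y)={3,5,7,9} D(W)={5,6,8}: Y {3,5,7,9}->{3,5,7}
Constraint 2 (Z < W) on D(Z)={3,5,7,8,9} D(W)={5,6,8}: Z {3,5,7,8,9}->{3,5,7}
Constraint 3 (W != Y) on D(W)={5,6,8} D(Y)={3,5,7}: no change
So after constraint 3: D(Y)={3,5,7}, size = 3

Answer: 3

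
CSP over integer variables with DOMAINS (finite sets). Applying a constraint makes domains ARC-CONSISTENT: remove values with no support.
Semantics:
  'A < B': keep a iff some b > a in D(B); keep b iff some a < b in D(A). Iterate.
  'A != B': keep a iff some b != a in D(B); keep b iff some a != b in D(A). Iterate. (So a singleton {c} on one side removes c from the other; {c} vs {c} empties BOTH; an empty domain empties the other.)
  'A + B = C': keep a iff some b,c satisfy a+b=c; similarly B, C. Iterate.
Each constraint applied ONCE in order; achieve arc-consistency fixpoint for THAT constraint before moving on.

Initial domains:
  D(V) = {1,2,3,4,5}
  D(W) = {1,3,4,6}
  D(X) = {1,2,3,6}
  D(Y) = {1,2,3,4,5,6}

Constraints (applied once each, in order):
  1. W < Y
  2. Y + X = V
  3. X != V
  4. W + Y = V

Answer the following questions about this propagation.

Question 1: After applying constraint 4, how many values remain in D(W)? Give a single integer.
Constraint 1 (W < Y) on D(W)={1,3,4,6} D(Y)={1,2,3,4,5,6}: W {1,3,4,6}->{1,3,4}; Y {1,2,3,4,5,6}->{2,3,4,5,6}
Constraint 2 (Y + X = V) on D(Y)={2,3,4,5,6} D(X)={1,2,3,6} D(V)={1,2,3,4,5}: Y {2,3,4,5,6}->{2,3,4}; X {1,2,3,6}->{1,2,3}; V {1,2,3,4,5}->{3,4,5}
Constraint 3 (X != V) on D(X)={1,2,3} D(V)={3,4,5}: no change
Constraint 4 (W + Y = V) on D(W)={1,3,4} D(Y)={2,3,4} D(V)={3,4,5}: W {1,3,4}->{1,3}
So after constraint 4: D(W)={1,3}, size = 2

Answer: 2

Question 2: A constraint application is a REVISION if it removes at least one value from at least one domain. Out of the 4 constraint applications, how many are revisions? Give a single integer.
Constraint 1 (W < Y) on D(W)={1,3,4,6} D(Y)={1,2,3,4,5,6}: W {1,3,4,6}->{1,3,4}; Y {1,2,3,4,5,6}->{2,3,4,5,6} => REVISION
Constraint 2 (Y + X = V) on D(Y)={2,3,4,5,6} D(X)={1,2,3,6} D(V)={1,2,3,4,5}: Y {2,3,4,5,6}->{2,3,4}; X {1,2,3,6}->{1,2,3}; V {1,2,3,4,5}->{3,4,5} => REVISION
Constraint 3 (X != V) on D(X)={1,2,3} D(V)={3,4,5}: no change => not a revision
Constraint 4 (W + Y = V) on D(W)={1,3,4} D(Y)={2,3,4} D(V)={3,4,5}: W {1,3,4}->{1,3} => REVISION
Total revisions = 3

Answer: 3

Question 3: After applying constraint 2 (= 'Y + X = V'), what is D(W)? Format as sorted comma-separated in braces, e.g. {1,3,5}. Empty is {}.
Answer: {1,3,4}

Derivation:
Constraint 1 (W < Y) on D(W)={1,3,4,6} D(Y)={1,2,3,4,5,6}: W {1,3,4,6}->{1,3,4}; Y {1,2,3,4,5,6}->{2,3,4,5,6}
Constraint 2 (Y + X = V) on D(Y)={2,3,4,5,6} D(X)={1,2,3,6} D(V)={1,2,3,4,5}: Y {2,3,4,5,6}->{2,3,4}; X {1,2,3,6}->{1,2,3}; V {1,2,3,4,5}->{3,4,5}
So after constraint 2: D(W) = {1,3,4}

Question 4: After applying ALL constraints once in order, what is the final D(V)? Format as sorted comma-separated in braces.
Answer: {3,4,5}

Derivation:
Constraint 1 (W < Y) on D(W)={1,3,4,6} D(Y)={1,2,3,4,5,6}: W {1,3,4,6}->{1,3,4}; Y {1,2,3,4,5,6}->{2,3,4,5,6}
Constraint 2 (Y + X = V) on D(Y)={2,3,4,5,6} D(X)={1,2,3,6} D(V)={1,2,3,4,5}: Y {2,3,4,5,6}->{2,3,4}; X {1,2,3,6}->{1,2,3}; V {1,2,3,4,5}->{3,4,5}
Constraint 3 (X != V) on D(X)={1,2,3} D(V)={3,4,5}: no change
Constraint 4 (W + Y = V) on D(W)={1,3,4} D(Y)={2,3,4} D(V)={3,4,5}: W {1,3,4}->{1,3}
So after all 4 constraints: D(V) = {3,4,5}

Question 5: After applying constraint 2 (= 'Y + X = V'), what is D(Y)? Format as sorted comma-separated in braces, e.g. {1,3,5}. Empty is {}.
Answer: {2,3,4}

Derivation:
Constraint 1 (W < Y) on D(W)={1,3,4,6} D(Y)={1,2,3,4,5,6}: W {1,3,4,6}->{1,3,4}; Y {1,2,3,4,5,6}->{2,3,4,5,6}
Constraint 2 (Y + X = V) on D(Y)={2,3,4,5,6} D(X)={1,2,3,6} D(V)={1,2,3,4,5}: Y {2,3,4,5,6}->{2,3,4}; X {1,2,3,6}->{1,2,3}; V {1,2,3,4,5}->{3,4,5}
So after constraint 2: D(Y) = {2,3,4}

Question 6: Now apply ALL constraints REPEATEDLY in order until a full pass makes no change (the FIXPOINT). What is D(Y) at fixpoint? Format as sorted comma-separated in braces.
Answer: {2,3,4}

Derivation:
pass 0 (initial): D(Y)={1,2,3,4,5,6}
pass 1: V {1,2,3,4,5}->{3,4,5}; W {1,3,4,6}->{1,3}; X {1,2,3,6}->{1,2,3}; Y {1,2,3,4,5,6}->{2,3,4}
pass 2: no change
Fixpoint after 2 passes: D(Y) = {2,3,4}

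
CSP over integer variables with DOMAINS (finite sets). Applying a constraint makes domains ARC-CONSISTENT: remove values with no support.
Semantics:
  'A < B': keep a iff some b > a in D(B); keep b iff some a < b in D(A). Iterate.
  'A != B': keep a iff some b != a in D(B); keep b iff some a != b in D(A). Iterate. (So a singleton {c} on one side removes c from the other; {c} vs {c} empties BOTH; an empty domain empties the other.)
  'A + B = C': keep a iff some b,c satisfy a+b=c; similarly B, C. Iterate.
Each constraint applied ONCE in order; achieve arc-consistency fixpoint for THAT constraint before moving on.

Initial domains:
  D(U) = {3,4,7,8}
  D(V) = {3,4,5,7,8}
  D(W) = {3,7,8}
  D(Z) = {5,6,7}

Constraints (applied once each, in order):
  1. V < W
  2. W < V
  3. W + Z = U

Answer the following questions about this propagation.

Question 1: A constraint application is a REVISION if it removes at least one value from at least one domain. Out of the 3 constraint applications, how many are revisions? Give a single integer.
Answer: 3

Derivation:
Constraint 1 (V < W) on D(V)={3,4,5,7,8} D(W)={3,7,8}: V {3,4,5,7,8}->{3,4,5,7}; W {3,7,8}->{7,8} => REVISION
Constraint 2 (W < V) on D(W)={7,8} D(V)={3,4,5,7}: W {7,8}->{}; V {3,4,5,7}->{} => REVISION
Constraint 3 (W + Z = U) on D(W)={} D(Z)={5,6,7} D(U)={3,4,7,8}: Z {5,6,7}->{}; U {3,4,7,8}->{} => REVISION
Total revisions = 3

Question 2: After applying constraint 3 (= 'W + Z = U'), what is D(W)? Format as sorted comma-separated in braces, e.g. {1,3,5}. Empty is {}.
Answer: {}

Derivation:
Constraint 1 (V < W) on D(V)={3,4,5,7,8} D(W)={3,7,8}: V {3,4,5,7,8}->{3,4,5,7}; W {3,7,8}->{7,8}
Constraint 2 (W < V) on D(W)={7,8} D(V)={3,4,5,7}: W {7,8}->{}; V {3,4,5,7}->{}
Constraint 3 (W + Z = U) on D(W)={} D(Z)={5,6,7} D(U)={3,4,7,8}: Z {5,6,7}->{}; U {3,4,7,8}->{}
So after constraint 3: D(W) = {}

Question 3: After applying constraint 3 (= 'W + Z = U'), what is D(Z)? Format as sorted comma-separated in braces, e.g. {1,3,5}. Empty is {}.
Answer: {}

Derivation:
Constraint 1 (V < W) on D(V)={3,4,5,7,8} D(W)={3,7,8}: V {3,4,5,7,8}->{3,4,5,7}; W {3,7,8}->{7,8}
Constraint 2 (W < V) on D(W)={7,8} D(V)={3,4,5,7}: W {7,8}->{}; V {3,4,5,7}->{}
Constraint 3 (W + Z = U) on D(W)={} D(Z)={5,6,7} D(U)={3,4,7,8}: Z {5,6,7}->{}; U {3,4,7,8}->{}
So after constraint 3: D(Z) = {}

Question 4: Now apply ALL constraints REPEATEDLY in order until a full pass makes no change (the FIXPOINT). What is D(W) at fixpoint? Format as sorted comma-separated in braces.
pass 0 (initial): D(W)={3,7,8}
pass 1: U {3,4,7,8}->{}; V {3,4,5,7,8}->{}; W {3,7,8}->{}; Z {5,6,7}->{}
pass 2: no change
Fixpoint after 2 passes: D(W) = {}

Answer: {}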